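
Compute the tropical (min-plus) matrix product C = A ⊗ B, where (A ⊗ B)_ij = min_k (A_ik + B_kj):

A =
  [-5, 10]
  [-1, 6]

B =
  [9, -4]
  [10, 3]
A ⊗ B =
  [4, -9]
  [8, -5]

Apply the min-plus product entry-by-entry:
  C[0][0] = min over k of (A[0][0] + B[0][0] = -5 + 9 = 4, A[0][1] + B[1][0] = 10 + 10 = 20) = 4 (attained at k = 0)
  C[0][1] = min over k of (A[0][0] + B[0][1] = -5 + -4 = -9, A[0][1] + B[1][1] = 10 + 3 = 13) = -9 (attained at k = 0)
  C[1][0] = min over k of (A[1][0] + B[0][0] = -1 + 9 = 8, A[1][1] + B[1][0] = 6 + 10 = 16) = 8 (attained at k = 0)
  C[1][1] = min over k of (A[1][0] + B[0][1] = -1 + -4 = -5, A[1][1] + B[1][1] = 6 + 3 = 9) = -5 (attained at k = 0)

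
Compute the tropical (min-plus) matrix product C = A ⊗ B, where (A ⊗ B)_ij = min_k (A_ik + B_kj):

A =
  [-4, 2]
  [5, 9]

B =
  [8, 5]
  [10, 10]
A ⊗ B =
  [4, 1]
  [13, 10]

Apply the min-plus product entry-by-entry:
  C[0][0] = min over k of (A[0][0] + B[0][0] = -4 + 8 = 4, A[0][1] + B[1][0] = 2 + 10 = 12) = 4 (attained at k = 0)
  C[0][1] = min over k of (A[0][0] + B[0][1] = -4 + 5 = 1, A[0][1] + B[1][1] = 2 + 10 = 12) = 1 (attained at k = 0)
  C[1][0] = min over k of (A[1][0] + B[0][0] = 5 + 8 = 13, A[1][1] + B[1][0] = 9 + 10 = 19) = 13 (attained at k = 0)
  C[1][1] = min over k of (A[1][0] + B[0][1] = 5 + 5 = 10, A[1][1] + B[1][1] = 9 + 10 = 19) = 10 (attained at k = 0)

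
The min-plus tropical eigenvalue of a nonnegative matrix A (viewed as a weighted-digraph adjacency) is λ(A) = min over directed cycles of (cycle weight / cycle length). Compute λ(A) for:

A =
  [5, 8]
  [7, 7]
λ(A) = 5

Enumerate directed cycles and compute their means (weight / length). Sample:
  cycle 0 → 0: weight = 5, length = 1, mean = 5/1 ≈ 5.000
  cycle 1 → 1: weight = 7, length = 1, mean = 7/1 ≈ 7.000
  cycle 0 → 1 → 0: weight = 15, length = 2, mean = 15/2 ≈ 7.500
  cycle 1 → 0 → 1: weight = 15, length = 2, mean = 15/2 ≈ 7.500
Minimum mean = 5.000, attained e.g. along the cycle 0 → 0 with weight 5 and length 1. So λ(A) = 5/1 = 5.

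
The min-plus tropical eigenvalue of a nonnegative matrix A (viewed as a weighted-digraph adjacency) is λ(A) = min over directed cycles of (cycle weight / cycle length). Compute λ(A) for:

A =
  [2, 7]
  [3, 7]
λ(A) = 2

Enumerate directed cycles and compute their means (weight / length). Sample:
  cycle 0 → 0: weight = 2, length = 1, mean = 2/1 ≈ 2.000
  cycle 1 → 1: weight = 7, length = 1, mean = 7/1 ≈ 7.000
  cycle 0 → 1 → 0: weight = 10, length = 2, mean = 10/2 ≈ 5.000
  cycle 1 → 0 → 1: weight = 10, length = 2, mean = 10/2 ≈ 5.000
Minimum mean = 2.000, attained e.g. along the cycle 0 → 0 with weight 2 and length 1. So λ(A) = 2/1 = 2.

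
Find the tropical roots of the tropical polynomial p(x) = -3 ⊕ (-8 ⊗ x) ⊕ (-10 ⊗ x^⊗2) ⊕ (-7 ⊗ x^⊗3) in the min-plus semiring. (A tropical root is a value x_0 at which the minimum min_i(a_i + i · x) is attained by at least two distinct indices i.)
Roots: {-3, 2, 5}

Each tropical root is a break point of the lower envelope of the lines y = a_i + i · x (there are 4 lines, with slopes 0, 1, ..., 3). Only the lines that attain the minimum somewhere contribute to roots; other lines are dominated. Here the surviving (envelope) indices are i = 3, i = 2, i = 1, i = 0.
Intersections between consecutive envelope lines give the roots: for adjacent envelope indices i < j the intersection is x = (a_i − a_j) / (j − i). Reading off the sorted break points: {-3, 2, 5}.
Verification: at each break x_0, at least two indices attain the minimum of min_i(a_i + i · x_0).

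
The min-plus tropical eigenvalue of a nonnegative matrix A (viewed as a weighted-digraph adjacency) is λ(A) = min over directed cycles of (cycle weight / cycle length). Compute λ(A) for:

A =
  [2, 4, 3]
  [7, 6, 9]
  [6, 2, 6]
λ(A) = 2

Enumerate directed cycles and compute their means (weight / length). Sample:
  cycle 0 → 0: weight = 2, length = 1, mean = 2/1 ≈ 2.000
  cycle 1 → 1: weight = 6, length = 1, mean = 6/1 ≈ 6.000
  cycle 2 → 2: weight = 6, length = 1, mean = 6/1 ≈ 6.000
  cycle 0 → 1 → 0: weight = 11, length = 2, mean = 11/2 ≈ 5.500
  cycle 0 → 2 → 0: weight = 9, length = 2, mean = 9/2 ≈ 4.500
  cycle 1 → 0 → 1: weight = 11, length = 2, mean = 11/2 ≈ 5.500
Minimum mean = 2.000, attained e.g. along the cycle 0 → 0 with weight 2 and length 1. So λ(A) = 2/1 = 2.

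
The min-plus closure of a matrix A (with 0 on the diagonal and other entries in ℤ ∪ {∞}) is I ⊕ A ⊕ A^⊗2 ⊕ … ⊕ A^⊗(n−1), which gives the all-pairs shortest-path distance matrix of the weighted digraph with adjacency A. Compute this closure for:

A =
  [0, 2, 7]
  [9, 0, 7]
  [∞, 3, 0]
Closure =
  [0, 2, 7]
  [9, 0, 7]
  [12, 3, 0]

This is the Floyd-Warshall all-pairs shortest-path computation. For each intermediate vertex k = 0, 1, …, 2, update dist[i][j] ← min(dist[i][j], dist[i][k] + dist[k][j]). The final matrix gives, for each (i, j), the minimum total weight of any directed path from i to j (possibly empty when i = j).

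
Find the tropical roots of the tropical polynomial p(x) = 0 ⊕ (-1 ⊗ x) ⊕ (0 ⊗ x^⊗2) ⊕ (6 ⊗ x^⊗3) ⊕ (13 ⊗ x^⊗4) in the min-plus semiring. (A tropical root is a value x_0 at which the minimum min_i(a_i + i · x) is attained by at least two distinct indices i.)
Roots: {-7, -6, -1, 1}

Each tropical root is a break point of the lower envelope of the lines y = a_i + i · x (there are 5 lines, with slopes 0, 1, ..., 4). Only the lines that attain the minimum somewhere contribute to roots; other lines are dominated. Here the surviving (envelope) indices are i = 4, i = 3, i = 2, i = 1, i = 0.
Intersections between consecutive envelope lines give the roots: for adjacent envelope indices i < j the intersection is x = (a_i − a_j) / (j − i). Reading off the sorted break points: {-7, -6, -1, 1}.
Verification: at each break x_0, at least two indices attain the minimum of min_i(a_i + i · x_0).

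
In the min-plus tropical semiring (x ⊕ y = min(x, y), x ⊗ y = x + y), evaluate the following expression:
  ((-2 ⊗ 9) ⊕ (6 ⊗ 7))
((-2 ⊗ 9) ⊕ (6 ⊗ 7)) = 7

Expand innermost to outermost. Recall ⊕ takes the minimum of its arguments and ⊗ takes their sum. Working out the expression ((-2 ⊗ 9) ⊕ (6 ⊗ 7)) gives 7.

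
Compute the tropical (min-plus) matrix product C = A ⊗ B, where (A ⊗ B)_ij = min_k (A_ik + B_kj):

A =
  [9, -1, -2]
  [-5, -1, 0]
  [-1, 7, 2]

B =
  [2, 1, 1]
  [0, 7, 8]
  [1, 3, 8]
A ⊗ B =
  [-1, 1, 6]
  [-3, -4, -4]
  [1, 0, 0]

Apply the min-plus product entry-by-entry:
  C[0][0] = min over k of (A[0][0] + B[0][0] = 9 + 2 = 11, A[0][1] + B[1][0] = -1 + 0 = -1, A[0][2] + B[2][0] = -2 + 1 = -1) = -1 (attained at k = 1)
  C[0][1] = min over k of (A[0][0] + B[0][1] = 9 + 1 = 10, A[0][1] + B[1][1] = -1 + 7 = 6, A[0][2] + B[2][1] = -2 + 3 = 1) = 1 (attained at k = 2)
  C[0][2] = min over k of (A[0][0] + B[0][2] = 9 + 1 = 10, A[0][1] + B[1][2] = -1 + 8 = 7, A[0][2] + B[2][2] = -2 + 8 = 6) = 6 (attained at k = 2)
  C[1][0] = min over k of (A[1][0] + B[0][0] = -5 + 2 = -3, A[1][1] + B[1][0] = -1 + 0 = -1, A[1][2] + B[2][0] = 0 + 1 = 1) = -3 (attained at k = 0)
  C[1][1] = min over k of (A[1][0] + B[0][1] = -5 + 1 = -4, A[1][1] + B[1][1] = -1 + 7 = 6, A[1][2] + B[2][1] = 0 + 3 = 3) = -4 (attained at k = 0)
  C[1][2] = min over k of (A[1][0] + B[0][2] = -5 + 1 = -4, A[1][1] + B[1][2] = -1 + 8 = 7, A[1][2] + B[2][2] = 0 + 8 = 8) = -4 (attained at k = 0)
  C[2][0] = min over k of (A[2][0] + B[0][0] = -1 + 2 = 1, A[2][1] + B[1][0] = 7 + 0 = 7, A[2][2] + B[2][0] = 2 + 1 = 3) = 1 (attained at k = 0)
  C[2][1] = min over k of (A[2][0] + B[0][1] = -1 + 1 = 0, A[2][1] + B[1][1] = 7 + 7 = 14, A[2][2] + B[2][1] = 2 + 3 = 5) = 0 (attained at k = 0)
  C[2][2] = min over k of (A[2][0] + B[0][2] = -1 + 1 = 0, A[2][1] + B[1][2] = 7 + 8 = 15, A[2][2] + B[2][2] = 2 + 8 = 10) = 0 (attained at k = 0)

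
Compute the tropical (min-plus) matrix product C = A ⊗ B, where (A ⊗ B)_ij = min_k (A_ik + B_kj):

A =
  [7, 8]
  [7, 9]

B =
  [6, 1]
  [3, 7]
A ⊗ B =
  [11, 8]
  [12, 8]

Apply the min-plus product entry-by-entry:
  C[0][0] = min over k of (A[0][0] + B[0][0] = 7 + 6 = 13, A[0][1] + B[1][0] = 8 + 3 = 11) = 11 (attained at k = 1)
  C[0][1] = min over k of (A[0][0] + B[0][1] = 7 + 1 = 8, A[0][1] + B[1][1] = 8 + 7 = 15) = 8 (attained at k = 0)
  C[1][0] = min over k of (A[1][0] + B[0][0] = 7 + 6 = 13, A[1][1] + B[1][0] = 9 + 3 = 12) = 12 (attained at k = 1)
  C[1][1] = min over k of (A[1][0] + B[0][1] = 7 + 1 = 8, A[1][1] + B[1][1] = 9 + 7 = 16) = 8 (attained at k = 0)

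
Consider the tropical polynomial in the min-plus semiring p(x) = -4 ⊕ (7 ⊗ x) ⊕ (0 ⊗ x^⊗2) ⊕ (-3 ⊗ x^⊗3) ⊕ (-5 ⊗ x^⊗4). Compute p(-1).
p(-1) = -9

A tropical monomial a ⊗ x^⊗i evaluates to a + i · x. Evaluating each term at x = -1:
  Term 0 contributes -4 + 0 · -1 = -4
  Term 1 contributes 7 + 1 · -1 = 6
  Term 2 contributes 0 + 2 · -1 = -2
  Term 3 contributes -3 + 3 · -1 = -6
  Term 4 contributes -5 + 4 · -1 = -9
p(-1) = ⊕ of these = min[-4, 6, -2, -6, -9] = -9.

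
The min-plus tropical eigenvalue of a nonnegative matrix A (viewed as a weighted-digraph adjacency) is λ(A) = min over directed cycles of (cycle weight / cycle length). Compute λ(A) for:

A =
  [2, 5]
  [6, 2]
λ(A) = 2

Enumerate directed cycles and compute their means (weight / length). Sample:
  cycle 0 → 0: weight = 2, length = 1, mean = 2/1 ≈ 2.000
  cycle 1 → 1: weight = 2, length = 1, mean = 2/1 ≈ 2.000
  cycle 0 → 1 → 0: weight = 11, length = 2, mean = 11/2 ≈ 5.500
  cycle 1 → 0 → 1: weight = 11, length = 2, mean = 11/2 ≈ 5.500
Minimum mean = 2.000, attained e.g. along the cycle 0 → 0 with weight 2 and length 1. So λ(A) = 2/1 = 2.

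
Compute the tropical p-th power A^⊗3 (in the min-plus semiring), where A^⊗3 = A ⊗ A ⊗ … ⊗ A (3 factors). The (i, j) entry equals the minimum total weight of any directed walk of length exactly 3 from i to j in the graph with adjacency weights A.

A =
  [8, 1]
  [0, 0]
A^⊗3 =
  [1, 1]
  [0, 0]

Each entry (A^⊗3)_ij equals the minimum over all length-3 walks i = v_0 → v_1 → … → v_3 = j of Σ_t A[v_t][v_{t+1}]. For example, for (i, j) = (0, 1) we minimise over 4 possible intermediate vertex sequences; the minimum is 1, attained along the walk 0 → 1 → 1 → 1.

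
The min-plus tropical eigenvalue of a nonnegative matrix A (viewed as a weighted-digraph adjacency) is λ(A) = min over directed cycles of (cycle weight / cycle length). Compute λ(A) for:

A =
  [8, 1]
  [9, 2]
λ(A) = 2

Enumerate directed cycles and compute their means (weight / length). Sample:
  cycle 0 → 0: weight = 8, length = 1, mean = 8/1 ≈ 8.000
  cycle 1 → 1: weight = 2, length = 1, mean = 2/1 ≈ 2.000
  cycle 0 → 1 → 0: weight = 10, length = 2, mean = 10/2 ≈ 5.000
  cycle 1 → 0 → 1: weight = 10, length = 2, mean = 10/2 ≈ 5.000
Minimum mean = 2.000, attained e.g. along the cycle 1 → 1 with weight 2 and length 1. So λ(A) = 2/1 = 2.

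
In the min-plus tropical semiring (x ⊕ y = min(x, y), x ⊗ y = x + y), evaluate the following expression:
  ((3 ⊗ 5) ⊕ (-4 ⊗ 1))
((3 ⊗ 5) ⊕ (-4 ⊗ 1)) = -3

Expand innermost to outermost. Recall ⊕ takes the minimum of its arguments and ⊗ takes their sum. Working out the expression ((3 ⊗ 5) ⊕ (-4 ⊗ 1)) gives -3.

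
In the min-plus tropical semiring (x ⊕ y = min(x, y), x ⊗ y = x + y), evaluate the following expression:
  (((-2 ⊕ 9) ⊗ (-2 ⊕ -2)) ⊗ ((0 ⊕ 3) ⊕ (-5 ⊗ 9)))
(((-2 ⊕ 9) ⊗ (-2 ⊕ -2)) ⊗ ((0 ⊕ 3) ⊕ (-5 ⊗ 9))) = -4

Expand innermost to outermost. Recall ⊕ takes the minimum of its arguments and ⊗ takes their sum. Working out the expression (((-2 ⊕ 9) ⊗ (-2 ⊕ -2)) ⊗ ((0 ⊕ 3) ⊕ (-5 ⊗ 9))) gives -4.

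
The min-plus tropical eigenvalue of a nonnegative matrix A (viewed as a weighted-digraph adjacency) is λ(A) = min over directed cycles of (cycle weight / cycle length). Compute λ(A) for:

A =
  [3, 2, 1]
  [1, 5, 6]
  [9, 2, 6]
λ(A) = 4/3

Enumerate directed cycles and compute their means (weight / length). Sample:
  cycle 0 → 0: weight = 3, length = 1, mean = 3/1 ≈ 3.000
  cycle 1 → 1: weight = 5, length = 1, mean = 5/1 ≈ 5.000
  cycle 2 → 2: weight = 6, length = 1, mean = 6/1 ≈ 6.000
  cycle 0 → 1 → 0: weight = 3, length = 2, mean = 3/2 ≈ 1.500
  cycle 0 → 2 → 0: weight = 10, length = 2, mean = 10/2 ≈ 5.000
  cycle 1 → 0 → 1: weight = 3, length = 2, mean = 3/2 ≈ 1.500
Minimum mean = 1.333, attained e.g. along the cycle 0 → 2 → 1 → 0 with weight 4 and length 3. So λ(A) = 4/3 = 4/3.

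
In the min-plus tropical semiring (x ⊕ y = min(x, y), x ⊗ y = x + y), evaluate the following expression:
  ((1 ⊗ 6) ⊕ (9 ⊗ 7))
((1 ⊗ 6) ⊕ (9 ⊗ 7)) = 7

Expand innermost to outermost. Recall ⊕ takes the minimum of its arguments and ⊗ takes their sum. Working out the expression ((1 ⊗ 6) ⊕ (9 ⊗ 7)) gives 7.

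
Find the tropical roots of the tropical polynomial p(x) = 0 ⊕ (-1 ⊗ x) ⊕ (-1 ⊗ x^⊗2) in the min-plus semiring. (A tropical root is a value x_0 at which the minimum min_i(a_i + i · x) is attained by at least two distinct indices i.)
Roots: {0, 1}

Each tropical root is a break point of the lower envelope of the lines y = a_i + i · x (there are 3 lines, with slopes 0, 1, ..., 2). Only the lines that attain the minimum somewhere contribute to roots; other lines are dominated. Here the surviving (envelope) indices are i = 2, i = 1, i = 0.
Intersections between consecutive envelope lines give the roots: for adjacent envelope indices i < j the intersection is x = (a_i − a_j) / (j − i). Reading off the sorted break points: {0, 1}.
Verification: at each break x_0, at least two indices attain the minimum of min_i(a_i + i · x_0).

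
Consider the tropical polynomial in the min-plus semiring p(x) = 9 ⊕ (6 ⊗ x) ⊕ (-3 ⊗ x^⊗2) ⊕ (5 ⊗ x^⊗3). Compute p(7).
p(7) = 9

A tropical monomial a ⊗ x^⊗i evaluates to a + i · x. Evaluating each term at x = 7:
  Term 0 contributes 9 + 0 · 7 = 9
  Term 1 contributes 6 + 1 · 7 = 13
  Term 2 contributes -3 + 2 · 7 = 11
  Term 3 contributes 5 + 3 · 7 = 26
p(7) = ⊕ of these = min[9, 13, 11, 26] = 9.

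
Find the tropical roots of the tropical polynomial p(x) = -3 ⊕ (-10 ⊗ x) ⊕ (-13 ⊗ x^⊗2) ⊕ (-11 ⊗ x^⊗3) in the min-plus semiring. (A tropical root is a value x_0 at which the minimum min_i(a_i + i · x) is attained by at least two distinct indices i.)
Roots: {-2, 3, 7}

Each tropical root is a break point of the lower envelope of the lines y = a_i + i · x (there are 4 lines, with slopes 0, 1, ..., 3). Only the lines that attain the minimum somewhere contribute to roots; other lines are dominated. Here the surviving (envelope) indices are i = 3, i = 2, i = 1, i = 0.
Intersections between consecutive envelope lines give the roots: for adjacent envelope indices i < j the intersection is x = (a_i − a_j) / (j − i). Reading off the sorted break points: {-2, 3, 7}.
Verification: at each break x_0, at least two indices attain the minimum of min_i(a_i + i · x_0).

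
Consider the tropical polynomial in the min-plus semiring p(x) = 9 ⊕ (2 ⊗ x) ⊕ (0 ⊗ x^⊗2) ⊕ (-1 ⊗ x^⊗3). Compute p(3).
p(3) = 5

A tropical monomial a ⊗ x^⊗i evaluates to a + i · x. Evaluating each term at x = 3:
  Term 0 contributes 9 + 0 · 3 = 9
  Term 1 contributes 2 + 1 · 3 = 5
  Term 2 contributes 0 + 2 · 3 = 6
  Term 3 contributes -1 + 3 · 3 = 8
p(3) = ⊕ of these = min[9, 5, 6, 8] = 5.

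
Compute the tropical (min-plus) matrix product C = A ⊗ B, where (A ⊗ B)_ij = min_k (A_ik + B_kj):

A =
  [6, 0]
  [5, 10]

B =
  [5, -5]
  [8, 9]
A ⊗ B =
  [8, 1]
  [10, 0]

Apply the min-plus product entry-by-entry:
  C[0][0] = min over k of (A[0][0] + B[0][0] = 6 + 5 = 11, A[0][1] + B[1][0] = 0 + 8 = 8) = 8 (attained at k = 1)
  C[0][1] = min over k of (A[0][0] + B[0][1] = 6 + -5 = 1, A[0][1] + B[1][1] = 0 + 9 = 9) = 1 (attained at k = 0)
  C[1][0] = min over k of (A[1][0] + B[0][0] = 5 + 5 = 10, A[1][1] + B[1][0] = 10 + 8 = 18) = 10 (attained at k = 0)
  C[1][1] = min over k of (A[1][0] + B[0][1] = 5 + -5 = 0, A[1][1] + B[1][1] = 10 + 9 = 19) = 0 (attained at k = 0)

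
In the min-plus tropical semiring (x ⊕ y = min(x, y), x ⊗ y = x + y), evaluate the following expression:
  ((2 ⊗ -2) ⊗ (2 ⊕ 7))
((2 ⊗ -2) ⊗ (2 ⊕ 7)) = 2

Expand innermost to outermost. Recall ⊕ takes the minimum of its arguments and ⊗ takes their sum. Working out the expression ((2 ⊗ -2) ⊗ (2 ⊕ 7)) gives 2.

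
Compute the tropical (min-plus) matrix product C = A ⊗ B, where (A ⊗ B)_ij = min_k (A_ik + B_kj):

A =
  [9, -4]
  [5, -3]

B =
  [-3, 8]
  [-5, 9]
A ⊗ B =
  [-9, 5]
  [-8, 6]

Apply the min-plus product entry-by-entry:
  C[0][0] = min over k of (A[0][0] + B[0][0] = 9 + -3 = 6, A[0][1] + B[1][0] = -4 + -5 = -9) = -9 (attained at k = 1)
  C[0][1] = min over k of (A[0][0] + B[0][1] = 9 + 8 = 17, A[0][1] + B[1][1] = -4 + 9 = 5) = 5 (attained at k = 1)
  C[1][0] = min over k of (A[1][0] + B[0][0] = 5 + -3 = 2, A[1][1] + B[1][0] = -3 + -5 = -8) = -8 (attained at k = 1)
  C[1][1] = min over k of (A[1][0] + B[0][1] = 5 + 8 = 13, A[1][1] + B[1][1] = -3 + 9 = 6) = 6 (attained at k = 1)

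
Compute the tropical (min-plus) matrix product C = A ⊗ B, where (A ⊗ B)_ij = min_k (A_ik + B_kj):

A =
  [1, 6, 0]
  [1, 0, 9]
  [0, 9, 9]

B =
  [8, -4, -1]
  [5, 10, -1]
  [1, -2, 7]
A ⊗ B =
  [1, -3, 0]
  [5, -3, -1]
  [8, -4, -1]

Apply the min-plus product entry-by-entry:
  C[0][0] = min over k of (A[0][0] + B[0][0] = 1 + 8 = 9, A[0][1] + B[1][0] = 6 + 5 = 11, A[0][2] + B[2][0] = 0 + 1 = 1) = 1 (attained at k = 2)
  C[0][1] = min over k of (A[0][0] + B[0][1] = 1 + -4 = -3, A[0][1] + B[1][1] = 6 + 10 = 16, A[0][2] + B[2][1] = 0 + -2 = -2) = -3 (attained at k = 0)
  C[0][2] = min over k of (A[0][0] + B[0][2] = 1 + -1 = 0, A[0][1] + B[1][2] = 6 + -1 = 5, A[0][2] + B[2][2] = 0 + 7 = 7) = 0 (attained at k = 0)
  C[1][0] = min over k of (A[1][0] + B[0][0] = 1 + 8 = 9, A[1][1] + B[1][0] = 0 + 5 = 5, A[1][2] + B[2][0] = 9 + 1 = 10) = 5 (attained at k = 1)
  C[1][1] = min over k of (A[1][0] + B[0][1] = 1 + -4 = -3, A[1][1] + B[1][1] = 0 + 10 = 10, A[1][2] + B[2][1] = 9 + -2 = 7) = -3 (attained at k = 0)
  C[1][2] = min over k of (A[1][0] + B[0][2] = 1 + -1 = 0, A[1][1] + B[1][2] = 0 + -1 = -1, A[1][2] + B[2][2] = 9 + 7 = 16) = -1 (attained at k = 1)
  C[2][0] = min over k of (A[2][0] + B[0][0] = 0 + 8 = 8, A[2][1] + B[1][0] = 9 + 5 = 14, A[2][2] + B[2][0] = 9 + 1 = 10) = 8 (attained at k = 0)
  C[2][1] = min over k of (A[2][0] + B[0][1] = 0 + -4 = -4, A[2][1] + B[1][1] = 9 + 10 = 19, A[2][2] + B[2][1] = 9 + -2 = 7) = -4 (attained at k = 0)
  C[2][2] = min over k of (A[2][0] + B[0][2] = 0 + -1 = -1, A[2][1] + B[1][2] = 9 + -1 = 8, A[2][2] + B[2][2] = 9 + 7 = 16) = -1 (attained at k = 0)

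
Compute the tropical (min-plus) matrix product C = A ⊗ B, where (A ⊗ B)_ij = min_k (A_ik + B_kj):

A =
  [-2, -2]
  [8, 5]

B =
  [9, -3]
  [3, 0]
A ⊗ B =
  [1, -5]
  [8, 5]

Apply the min-plus product entry-by-entry:
  C[0][0] = min over k of (A[0][0] + B[0][0] = -2 + 9 = 7, A[0][1] + B[1][0] = -2 + 3 = 1) = 1 (attained at k = 1)
  C[0][1] = min over k of (A[0][0] + B[0][1] = -2 + -3 = -5, A[0][1] + B[1][1] = -2 + 0 = -2) = -5 (attained at k = 0)
  C[1][0] = min over k of (A[1][0] + B[0][0] = 8 + 9 = 17, A[1][1] + B[1][0] = 5 + 3 = 8) = 8 (attained at k = 1)
  C[1][1] = min over k of (A[1][0] + B[0][1] = 8 + -3 = 5, A[1][1] + B[1][1] = 5 + 0 = 5) = 5 (attained at k = 0)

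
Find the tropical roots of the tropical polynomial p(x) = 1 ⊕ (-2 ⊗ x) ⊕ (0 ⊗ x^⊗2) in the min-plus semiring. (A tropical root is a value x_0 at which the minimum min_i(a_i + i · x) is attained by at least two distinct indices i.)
Roots: {-2, 3}

Each tropical root is a break point of the lower envelope of the lines y = a_i + i · x (there are 3 lines, with slopes 0, 1, ..., 2). Only the lines that attain the minimum somewhere contribute to roots; other lines are dominated. Here the surviving (envelope) indices are i = 2, i = 1, i = 0.
Intersections between consecutive envelope lines give the roots: for adjacent envelope indices i < j the intersection is x = (a_i − a_j) / (j − i). Reading off the sorted break points: {-2, 3}.
Verification: at each break x_0, at least two indices attain the minimum of min_i(a_i + i · x_0).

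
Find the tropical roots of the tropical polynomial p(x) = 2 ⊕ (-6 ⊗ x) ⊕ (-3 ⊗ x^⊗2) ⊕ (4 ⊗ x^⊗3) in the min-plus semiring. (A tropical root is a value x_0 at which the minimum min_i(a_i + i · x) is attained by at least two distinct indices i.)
Roots: {-7, -3, 8}

Each tropical root is a break point of the lower envelope of the lines y = a_i + i · x (there are 4 lines, with slopes 0, 1, ..., 3). Only the lines that attain the minimum somewhere contribute to roots; other lines are dominated. Here the surviving (envelope) indices are i = 3, i = 2, i = 1, i = 0.
Intersections between consecutive envelope lines give the roots: for adjacent envelope indices i < j the intersection is x = (a_i − a_j) / (j − i). Reading off the sorted break points: {-7, -3, 8}.
Verification: at each break x_0, at least two indices attain the minimum of min_i(a_i + i · x_0).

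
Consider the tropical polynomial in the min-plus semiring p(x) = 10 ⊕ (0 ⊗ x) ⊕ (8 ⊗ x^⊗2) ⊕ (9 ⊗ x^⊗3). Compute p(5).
p(5) = 5

A tropical monomial a ⊗ x^⊗i evaluates to a + i · x. Evaluating each term at x = 5:
  Term 0 contributes 10 + 0 · 5 = 10
  Term 1 contributes 0 + 1 · 5 = 5
  Term 2 contributes 8 + 2 · 5 = 18
  Term 3 contributes 9 + 3 · 5 = 24
p(5) = ⊕ of these = min[10, 5, 18, 24] = 5.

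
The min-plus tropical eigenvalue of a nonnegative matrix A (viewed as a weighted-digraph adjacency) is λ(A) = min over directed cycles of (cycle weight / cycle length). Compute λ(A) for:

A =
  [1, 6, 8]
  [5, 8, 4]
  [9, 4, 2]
λ(A) = 1

Enumerate directed cycles and compute their means (weight / length). Sample:
  cycle 0 → 0: weight = 1, length = 1, mean = 1/1 ≈ 1.000
  cycle 1 → 1: weight = 8, length = 1, mean = 8/1 ≈ 8.000
  cycle 2 → 2: weight = 2, length = 1, mean = 2/1 ≈ 2.000
  cycle 0 → 1 → 0: weight = 11, length = 2, mean = 11/2 ≈ 5.500
  cycle 0 → 2 → 0: weight = 17, length = 2, mean = 17/2 ≈ 8.500
  cycle 1 → 0 → 1: weight = 11, length = 2, mean = 11/2 ≈ 5.500
Minimum mean = 1.000, attained e.g. along the cycle 0 → 0 with weight 1 and length 1. So λ(A) = 1/1 = 1.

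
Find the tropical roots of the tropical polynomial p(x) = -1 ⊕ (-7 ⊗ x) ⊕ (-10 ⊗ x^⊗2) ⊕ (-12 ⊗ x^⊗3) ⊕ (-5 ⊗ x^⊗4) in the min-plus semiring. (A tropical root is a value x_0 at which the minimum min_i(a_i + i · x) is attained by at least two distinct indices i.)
Roots: {-7, 2, 3, 6}

Each tropical root is a break point of the lower envelope of the lines y = a_i + i · x (there are 5 lines, with slopes 0, 1, ..., 4). Only the lines that attain the minimum somewhere contribute to roots; other lines are dominated. Here the surviving (envelope) indices are i = 4, i = 3, i = 2, i = 1, i = 0.
Intersections between consecutive envelope lines give the roots: for adjacent envelope indices i < j the intersection is x = (a_i − a_j) / (j − i). Reading off the sorted break points: {-7, 2, 3, 6}.
Verification: at each break x_0, at least two indices attain the minimum of min_i(a_i + i · x_0).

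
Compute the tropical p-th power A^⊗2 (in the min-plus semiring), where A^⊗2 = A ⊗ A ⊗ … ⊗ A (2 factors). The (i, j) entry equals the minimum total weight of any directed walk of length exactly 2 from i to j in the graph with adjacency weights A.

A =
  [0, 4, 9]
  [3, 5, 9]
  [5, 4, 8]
A^⊗2 =
  [0, 4, 9]
  [3, 7, 12]
  [5, 9, 13]

Each entry (A^⊗2)_ij equals the minimum over all length-2 walks i = v_0 → v_1 → … → v_2 = j of Σ_t A[v_t][v_{t+1}]. For example, for (i, j) = (0, 2) we minimise over 3 possible intermediate vertex sequences; the minimum is 9, attained along the walk 0 → 0 → 2.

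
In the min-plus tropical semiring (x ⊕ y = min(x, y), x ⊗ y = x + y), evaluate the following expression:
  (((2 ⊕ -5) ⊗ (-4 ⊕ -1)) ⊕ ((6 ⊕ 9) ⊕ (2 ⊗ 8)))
(((2 ⊕ -5) ⊗ (-4 ⊕ -1)) ⊕ ((6 ⊕ 9) ⊕ (2 ⊗ 8))) = -9

Expand innermost to outermost. Recall ⊕ takes the minimum of its arguments and ⊗ takes their sum. Working out the expression (((2 ⊕ -5) ⊗ (-4 ⊕ -1)) ⊕ ((6 ⊕ 9) ⊕ (2 ⊗ 8))) gives -9.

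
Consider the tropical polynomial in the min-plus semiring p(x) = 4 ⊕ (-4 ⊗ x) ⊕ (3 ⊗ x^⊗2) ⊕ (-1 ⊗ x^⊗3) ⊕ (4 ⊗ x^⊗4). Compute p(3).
p(3) = -1

A tropical monomial a ⊗ x^⊗i evaluates to a + i · x. Evaluating each term at x = 3:
  Term 0 contributes 4 + 0 · 3 = 4
  Term 1 contributes -4 + 1 · 3 = -1
  Term 2 contributes 3 + 2 · 3 = 9
  Term 3 contributes -1 + 3 · 3 = 8
  Term 4 contributes 4 + 4 · 3 = 16
p(3) = ⊕ of these = min[4, -1, 9, 8, 16] = -1.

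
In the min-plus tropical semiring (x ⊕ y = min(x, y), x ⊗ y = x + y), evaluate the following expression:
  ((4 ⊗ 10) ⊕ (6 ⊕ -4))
((4 ⊗ 10) ⊕ (6 ⊕ -4)) = -4

Expand innermost to outermost. Recall ⊕ takes the minimum of its arguments and ⊗ takes their sum. Working out the expression ((4 ⊗ 10) ⊕ (6 ⊕ -4)) gives -4.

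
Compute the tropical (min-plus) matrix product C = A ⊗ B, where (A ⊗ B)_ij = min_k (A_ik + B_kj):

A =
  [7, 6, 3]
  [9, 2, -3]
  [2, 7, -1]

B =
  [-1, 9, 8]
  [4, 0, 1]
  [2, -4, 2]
A ⊗ B =
  [5, -1, 5]
  [-1, -7, -1]
  [1, -5, 1]

Apply the min-plus product entry-by-entry:
  C[0][0] = min over k of (A[0][0] + B[0][0] = 7 + -1 = 6, A[0][1] + B[1][0] = 6 + 4 = 10, A[0][2] + B[2][0] = 3 + 2 = 5) = 5 (attained at k = 2)
  C[0][1] = min over k of (A[0][0] + B[0][1] = 7 + 9 = 16, A[0][1] + B[1][1] = 6 + 0 = 6, A[0][2] + B[2][1] = 3 + -4 = -1) = -1 (attained at k = 2)
  C[0][2] = min over k of (A[0][0] + B[0][2] = 7 + 8 = 15, A[0][1] + B[1][2] = 6 + 1 = 7, A[0][2] + B[2][2] = 3 + 2 = 5) = 5 (attained at k = 2)
  C[1][0] = min over k of (A[1][0] + B[0][0] = 9 + -1 = 8, A[1][1] + B[1][0] = 2 + 4 = 6, A[1][2] + B[2][0] = -3 + 2 = -1) = -1 (attained at k = 2)
  C[1][1] = min over k of (A[1][0] + B[0][1] = 9 + 9 = 18, A[1][1] + B[1][1] = 2 + 0 = 2, A[1][2] + B[2][1] = -3 + -4 = -7) = -7 (attained at k = 2)
  C[1][2] = min over k of (A[1][0] + B[0][2] = 9 + 8 = 17, A[1][1] + B[1][2] = 2 + 1 = 3, A[1][2] + B[2][2] = -3 + 2 = -1) = -1 (attained at k = 2)
  C[2][0] = min over k of (A[2][0] + B[0][0] = 2 + -1 = 1, A[2][1] + B[1][0] = 7 + 4 = 11, A[2][2] + B[2][0] = -1 + 2 = 1) = 1 (attained at k = 0)
  C[2][1] = min over k of (A[2][0] + B[0][1] = 2 + 9 = 11, A[2][1] + B[1][1] = 7 + 0 = 7, A[2][2] + B[2][1] = -1 + -4 = -5) = -5 (attained at k = 2)
  C[2][2] = min over k of (A[2][0] + B[0][2] = 2 + 8 = 10, A[2][1] + B[1][2] = 7 + 1 = 8, A[2][2] + B[2][2] = -1 + 2 = 1) = 1 (attained at k = 2)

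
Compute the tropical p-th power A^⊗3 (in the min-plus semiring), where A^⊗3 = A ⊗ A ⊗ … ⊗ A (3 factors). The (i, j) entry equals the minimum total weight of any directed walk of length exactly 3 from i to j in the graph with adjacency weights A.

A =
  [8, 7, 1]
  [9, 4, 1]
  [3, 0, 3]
A^⊗3 =
  [7, 4, 2]
  [7, 4, 2]
  [4, 1, 4]

Each entry (A^⊗3)_ij equals the minimum over all length-3 walks i = v_0 → v_1 → … → v_3 = j of Σ_t A[v_t][v_{t+1}]. For example, for (i, j) = (0, 2) we minimise over 9 possible intermediate vertex sequences; the minimum is 2, attained along the walk 0 → 2 → 1 → 2.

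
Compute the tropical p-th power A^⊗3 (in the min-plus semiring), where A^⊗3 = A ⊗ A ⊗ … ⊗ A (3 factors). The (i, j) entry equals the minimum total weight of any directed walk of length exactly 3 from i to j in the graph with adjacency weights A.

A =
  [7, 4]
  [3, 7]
A^⊗3 =
  [14, 11]
  [10, 14]

Each entry (A^⊗3)_ij equals the minimum over all length-3 walks i = v_0 → v_1 → … → v_3 = j of Σ_t A[v_t][v_{t+1}]. For example, for (i, j) = (0, 1) we minimise over 4 possible intermediate vertex sequences; the minimum is 11, attained along the walk 0 → 1 → 0 → 1.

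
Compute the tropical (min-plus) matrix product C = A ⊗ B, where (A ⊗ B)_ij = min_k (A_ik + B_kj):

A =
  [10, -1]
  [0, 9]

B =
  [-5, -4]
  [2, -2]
A ⊗ B =
  [1, -3]
  [-5, -4]

Apply the min-plus product entry-by-entry:
  C[0][0] = min over k of (A[0][0] + B[0][0] = 10 + -5 = 5, A[0][1] + B[1][0] = -1 + 2 = 1) = 1 (attained at k = 1)
  C[0][1] = min over k of (A[0][0] + B[0][1] = 10 + -4 = 6, A[0][1] + B[1][1] = -1 + -2 = -3) = -3 (attained at k = 1)
  C[1][0] = min over k of (A[1][0] + B[0][0] = 0 + -5 = -5, A[1][1] + B[1][0] = 9 + 2 = 11) = -5 (attained at k = 0)
  C[1][1] = min over k of (A[1][0] + B[0][1] = 0 + -4 = -4, A[1][1] + B[1][1] = 9 + -2 = 7) = -4 (attained at k = 0)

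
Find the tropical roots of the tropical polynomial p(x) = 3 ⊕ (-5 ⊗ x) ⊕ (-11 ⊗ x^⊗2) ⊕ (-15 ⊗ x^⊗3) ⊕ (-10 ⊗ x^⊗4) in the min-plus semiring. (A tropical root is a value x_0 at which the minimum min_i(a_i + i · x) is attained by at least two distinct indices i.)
Roots: {-5, 4, 6, 8}

Each tropical root is a break point of the lower envelope of the lines y = a_i + i · x (there are 5 lines, with slopes 0, 1, ..., 4). Only the lines that attain the minimum somewhere contribute to roots; other lines are dominated. Here the surviving (envelope) indices are i = 4, i = 3, i = 2, i = 1, i = 0.
Intersections between consecutive envelope lines give the roots: for adjacent envelope indices i < j the intersection is x = (a_i − a_j) / (j − i). Reading off the sorted break points: {-5, 4, 6, 8}.
Verification: at each break x_0, at least two indices attain the minimum of min_i(a_i + i · x_0).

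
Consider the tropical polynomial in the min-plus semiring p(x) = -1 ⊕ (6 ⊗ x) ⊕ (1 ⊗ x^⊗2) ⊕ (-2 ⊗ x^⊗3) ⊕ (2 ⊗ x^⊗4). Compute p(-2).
p(-2) = -8

A tropical monomial a ⊗ x^⊗i evaluates to a + i · x. Evaluating each term at x = -2:
  Term 0 contributes -1 + 0 · -2 = -1
  Term 1 contributes 6 + 1 · -2 = 4
  Term 2 contributes 1 + 2 · -2 = -3
  Term 3 contributes -2 + 3 · -2 = -8
  Term 4 contributes 2 + 4 · -2 = -6
p(-2) = ⊕ of these = min[-1, 4, -3, -8, -6] = -8.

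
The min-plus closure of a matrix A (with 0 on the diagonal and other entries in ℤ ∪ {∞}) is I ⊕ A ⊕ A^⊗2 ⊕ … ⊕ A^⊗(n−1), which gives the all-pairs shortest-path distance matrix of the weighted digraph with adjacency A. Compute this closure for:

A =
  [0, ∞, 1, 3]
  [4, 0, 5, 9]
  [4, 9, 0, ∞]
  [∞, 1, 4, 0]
Closure =
  [0, 4, 1, 3]
  [4, 0, 5, 7]
  [4, 8, 0, 7]
  [5, 1, 4, 0]

This is the Floyd-Warshall all-pairs shortest-path computation. For each intermediate vertex k = 0, 1, …, 3, update dist[i][j] ← min(dist[i][j], dist[i][k] + dist[k][j]). The final matrix gives, for each (i, j), the minimum total weight of any directed path from i to j (possibly empty when i = j).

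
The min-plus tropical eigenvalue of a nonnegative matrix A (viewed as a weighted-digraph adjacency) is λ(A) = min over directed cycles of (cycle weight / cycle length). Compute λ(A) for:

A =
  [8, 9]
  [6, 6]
λ(A) = 6

Enumerate directed cycles and compute their means (weight / length). Sample:
  cycle 0 → 0: weight = 8, length = 1, mean = 8/1 ≈ 8.000
  cycle 1 → 1: weight = 6, length = 1, mean = 6/1 ≈ 6.000
  cycle 0 → 1 → 0: weight = 15, length = 2, mean = 15/2 ≈ 7.500
  cycle 1 → 0 → 1: weight = 15, length = 2, mean = 15/2 ≈ 7.500
Minimum mean = 6.000, attained e.g. along the cycle 1 → 1 with weight 6 and length 1. So λ(A) = 6/1 = 6.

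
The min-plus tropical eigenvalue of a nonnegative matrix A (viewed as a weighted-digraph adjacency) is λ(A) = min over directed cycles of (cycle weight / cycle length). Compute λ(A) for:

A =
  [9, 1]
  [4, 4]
λ(A) = 5/2

Enumerate directed cycles and compute their means (weight / length). Sample:
  cycle 0 → 0: weight = 9, length = 1, mean = 9/1 ≈ 9.000
  cycle 1 → 1: weight = 4, length = 1, mean = 4/1 ≈ 4.000
  cycle 0 → 1 → 0: weight = 5, length = 2, mean = 5/2 ≈ 2.500
  cycle 1 → 0 → 1: weight = 5, length = 2, mean = 5/2 ≈ 2.500
Minimum mean = 2.500, attained e.g. along the cycle 0 → 1 → 0 with weight 5 and length 2. So λ(A) = 5/2 = 5/2.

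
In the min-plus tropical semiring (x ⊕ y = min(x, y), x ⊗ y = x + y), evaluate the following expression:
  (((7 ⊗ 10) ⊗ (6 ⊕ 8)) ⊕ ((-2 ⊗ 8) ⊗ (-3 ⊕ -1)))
(((7 ⊗ 10) ⊗ (6 ⊕ 8)) ⊕ ((-2 ⊗ 8) ⊗ (-3 ⊕ -1))) = 3

Expand innermost to outermost. Recall ⊕ takes the minimum of its arguments and ⊗ takes their sum. Working out the expression (((7 ⊗ 10) ⊗ (6 ⊕ 8)) ⊕ ((-2 ⊗ 8) ⊗ (-3 ⊕ -1))) gives 3.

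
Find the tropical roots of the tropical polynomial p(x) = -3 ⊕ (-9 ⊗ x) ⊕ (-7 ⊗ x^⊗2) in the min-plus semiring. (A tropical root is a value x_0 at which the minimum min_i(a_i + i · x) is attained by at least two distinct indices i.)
Roots: {-2, 6}

Each tropical root is a break point of the lower envelope of the lines y = a_i + i · x (there are 3 lines, with slopes 0, 1, ..., 2). Only the lines that attain the minimum somewhere contribute to roots; other lines are dominated. Here the surviving (envelope) indices are i = 2, i = 1, i = 0.
Intersections between consecutive envelope lines give the roots: for adjacent envelope indices i < j the intersection is x = (a_i − a_j) / (j − i). Reading off the sorted break points: {-2, 6}.
Verification: at each break x_0, at least two indices attain the minimum of min_i(a_i + i · x_0).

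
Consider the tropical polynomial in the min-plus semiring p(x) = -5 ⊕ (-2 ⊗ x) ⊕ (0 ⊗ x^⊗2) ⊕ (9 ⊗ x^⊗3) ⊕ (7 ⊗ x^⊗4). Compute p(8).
p(8) = -5

A tropical monomial a ⊗ x^⊗i evaluates to a + i · x. Evaluating each term at x = 8:
  Term 0 contributes -5 + 0 · 8 = -5
  Term 1 contributes -2 + 1 · 8 = 6
  Term 2 contributes 0 + 2 · 8 = 16
  Term 3 contributes 9 + 3 · 8 = 33
  Term 4 contributes 7 + 4 · 8 = 39
p(8) = ⊕ of these = min[-5, 6, 16, 33, 39] = -5.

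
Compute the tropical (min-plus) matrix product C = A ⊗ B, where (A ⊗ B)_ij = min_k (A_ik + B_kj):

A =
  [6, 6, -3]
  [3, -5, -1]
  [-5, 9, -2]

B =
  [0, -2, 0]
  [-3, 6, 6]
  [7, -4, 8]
A ⊗ B =
  [3, -7, 5]
  [-8, -5, 1]
  [-5, -7, -5]

Apply the min-plus product entry-by-entry:
  C[0][0] = min over k of (A[0][0] + B[0][0] = 6 + 0 = 6, A[0][1] + B[1][0] = 6 + -3 = 3, A[0][2] + B[2][0] = -3 + 7 = 4) = 3 (attained at k = 1)
  C[0][1] = min over k of (A[0][0] + B[0][1] = 6 + -2 = 4, A[0][1] + B[1][1] = 6 + 6 = 12, A[0][2] + B[2][1] = -3 + -4 = -7) = -7 (attained at k = 2)
  C[0][2] = min over k of (A[0][0] + B[0][2] = 6 + 0 = 6, A[0][1] + B[1][2] = 6 + 6 = 12, A[0][2] + B[2][2] = -3 + 8 = 5) = 5 (attained at k = 2)
  C[1][0] = min over k of (A[1][0] + B[0][0] = 3 + 0 = 3, A[1][1] + B[1][0] = -5 + -3 = -8, A[1][2] + B[2][0] = -1 + 7 = 6) = -8 (attained at k = 1)
  C[1][1] = min over k of (A[1][0] + B[0][1] = 3 + -2 = 1, A[1][1] + B[1][1] = -5 + 6 = 1, A[1][2] + B[2][1] = -1 + -4 = -5) = -5 (attained at k = 2)
  C[1][2] = min over k of (A[1][0] + B[0][2] = 3 + 0 = 3, A[1][1] + B[1][2] = -5 + 6 = 1, A[1][2] + B[2][2] = -1 + 8 = 7) = 1 (attained at k = 1)
  C[2][0] = min over k of (A[2][0] + B[0][0] = -5 + 0 = -5, A[2][1] + B[1][0] = 9 + -3 = 6, A[2][2] + B[2][0] = -2 + 7 = 5) = -5 (attained at k = 0)
  C[2][1] = min over k of (A[2][0] + B[0][1] = -5 + -2 = -7, A[2][1] + B[1][1] = 9 + 6 = 15, A[2][2] + B[2][1] = -2 + -4 = -6) = -7 (attained at k = 0)
  C[2][2] = min over k of (A[2][0] + B[0][2] = -5 + 0 = -5, A[2][1] + B[1][2] = 9 + 6 = 15, A[2][2] + B[2][2] = -2 + 8 = 6) = -5 (attained at k = 0)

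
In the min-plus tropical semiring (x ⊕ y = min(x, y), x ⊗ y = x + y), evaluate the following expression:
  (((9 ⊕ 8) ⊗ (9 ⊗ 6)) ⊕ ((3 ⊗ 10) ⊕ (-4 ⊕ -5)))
(((9 ⊕ 8) ⊗ (9 ⊗ 6)) ⊕ ((3 ⊗ 10) ⊕ (-4 ⊕ -5))) = -5

Expand innermost to outermost. Recall ⊕ takes the minimum of its arguments and ⊗ takes their sum. Working out the expression (((9 ⊕ 8) ⊗ (9 ⊗ 6)) ⊕ ((3 ⊗ 10) ⊕ (-4 ⊕ -5))) gives -5.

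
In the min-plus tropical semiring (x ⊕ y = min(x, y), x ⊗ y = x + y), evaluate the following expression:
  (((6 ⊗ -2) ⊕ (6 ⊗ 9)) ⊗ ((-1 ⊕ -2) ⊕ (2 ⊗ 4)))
(((6 ⊗ -2) ⊕ (6 ⊗ 9)) ⊗ ((-1 ⊕ -2) ⊕ (2 ⊗ 4))) = 2

Expand innermost to outermost. Recall ⊕ takes the minimum of its arguments and ⊗ takes their sum. Working out the expression (((6 ⊗ -2) ⊕ (6 ⊗ 9)) ⊗ ((-1 ⊕ -2) ⊕ (2 ⊗ 4))) gives 2.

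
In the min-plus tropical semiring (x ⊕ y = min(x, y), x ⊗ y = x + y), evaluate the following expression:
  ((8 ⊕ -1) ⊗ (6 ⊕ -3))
((8 ⊕ -1) ⊗ (6 ⊕ -3)) = -4

Expand innermost to outermost. Recall ⊕ takes the minimum of its arguments and ⊗ takes their sum. Working out the expression ((8 ⊕ -1) ⊗ (6 ⊕ -3)) gives -4.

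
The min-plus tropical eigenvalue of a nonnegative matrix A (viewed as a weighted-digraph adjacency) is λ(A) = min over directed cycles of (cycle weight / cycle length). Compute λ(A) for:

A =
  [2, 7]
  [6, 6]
λ(A) = 2

Enumerate directed cycles and compute their means (weight / length). Sample:
  cycle 0 → 0: weight = 2, length = 1, mean = 2/1 ≈ 2.000
  cycle 1 → 1: weight = 6, length = 1, mean = 6/1 ≈ 6.000
  cycle 0 → 1 → 0: weight = 13, length = 2, mean = 13/2 ≈ 6.500
  cycle 1 → 0 → 1: weight = 13, length = 2, mean = 13/2 ≈ 6.500
Minimum mean = 2.000, attained e.g. along the cycle 0 → 0 with weight 2 and length 1. So λ(A) = 2/1 = 2.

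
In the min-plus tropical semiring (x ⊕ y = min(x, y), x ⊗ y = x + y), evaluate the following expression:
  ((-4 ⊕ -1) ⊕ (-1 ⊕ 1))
((-4 ⊕ -1) ⊕ (-1 ⊕ 1)) = -4

Expand innermost to outermost. Recall ⊕ takes the minimum of its arguments and ⊗ takes their sum. Working out the expression ((-4 ⊕ -1) ⊕ (-1 ⊕ 1)) gives -4.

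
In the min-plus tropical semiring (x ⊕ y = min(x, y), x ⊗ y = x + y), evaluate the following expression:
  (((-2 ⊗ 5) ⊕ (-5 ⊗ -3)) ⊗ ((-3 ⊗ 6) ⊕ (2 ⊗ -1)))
(((-2 ⊗ 5) ⊕ (-5 ⊗ -3)) ⊗ ((-3 ⊗ 6) ⊕ (2 ⊗ -1))) = -7

Expand innermost to outermost. Recall ⊕ takes the minimum of its arguments and ⊗ takes their sum. Working out the expression (((-2 ⊗ 5) ⊕ (-5 ⊗ -3)) ⊗ ((-3 ⊗ 6) ⊕ (2 ⊗ -1))) gives -7.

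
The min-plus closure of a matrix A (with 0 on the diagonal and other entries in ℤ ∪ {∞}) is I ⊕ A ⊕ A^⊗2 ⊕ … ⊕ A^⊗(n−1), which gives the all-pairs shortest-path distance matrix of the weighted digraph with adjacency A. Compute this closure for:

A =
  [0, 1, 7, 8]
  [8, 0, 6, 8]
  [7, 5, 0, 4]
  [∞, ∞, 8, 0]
Closure =
  [0, 1, 7, 8]
  [8, 0, 6, 8]
  [7, 5, 0, 4]
  [15, 13, 8, 0]

This is the Floyd-Warshall all-pairs shortest-path computation. For each intermediate vertex k = 0, 1, …, 3, update dist[i][j] ← min(dist[i][j], dist[i][k] + dist[k][j]). The final matrix gives, for each (i, j), the minimum total weight of any directed path from i to j (possibly empty when i = j).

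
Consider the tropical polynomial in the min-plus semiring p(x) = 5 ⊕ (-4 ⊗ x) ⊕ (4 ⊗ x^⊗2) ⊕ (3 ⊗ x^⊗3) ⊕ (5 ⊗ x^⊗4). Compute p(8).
p(8) = 4

A tropical monomial a ⊗ x^⊗i evaluates to a + i · x. Evaluating each term at x = 8:
  Term 0 contributes 5 + 0 · 8 = 5
  Term 1 contributes -4 + 1 · 8 = 4
  Term 2 contributes 4 + 2 · 8 = 20
  Term 3 contributes 3 + 3 · 8 = 27
  Term 4 contributes 5 + 4 · 8 = 37
p(8) = ⊕ of these = min[5, 4, 20, 27, 37] = 4.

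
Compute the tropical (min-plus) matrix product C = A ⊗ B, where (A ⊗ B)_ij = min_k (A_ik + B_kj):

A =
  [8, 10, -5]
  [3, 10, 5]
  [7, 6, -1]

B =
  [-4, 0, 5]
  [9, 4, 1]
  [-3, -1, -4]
A ⊗ B =
  [-8, -6, -9]
  [-1, 3, 1]
  [-4, -2, -5]

Apply the min-plus product entry-by-entry:
  C[0][0] = min over k of (A[0][0] + B[0][0] = 8 + -4 = 4, A[0][1] + B[1][0] = 10 + 9 = 19, A[0][2] + B[2][0] = -5 + -3 = -8) = -8 (attained at k = 2)
  C[0][1] = min over k of (A[0][0] + B[0][1] = 8 + 0 = 8, A[0][1] + B[1][1] = 10 + 4 = 14, A[0][2] + B[2][1] = -5 + -1 = -6) = -6 (attained at k = 2)
  C[0][2] = min over k of (A[0][0] + B[0][2] = 8 + 5 = 13, A[0][1] + B[1][2] = 10 + 1 = 11, A[0][2] + B[2][2] = -5 + -4 = -9) = -9 (attained at k = 2)
  C[1][0] = min over k of (A[1][0] + B[0][0] = 3 + -4 = -1, A[1][1] + B[1][0] = 10 + 9 = 19, A[1][2] + B[2][0] = 5 + -3 = 2) = -1 (attained at k = 0)
  C[1][1] = min over k of (A[1][0] + B[0][1] = 3 + 0 = 3, A[1][1] + B[1][1] = 10 + 4 = 14, A[1][2] + B[2][1] = 5 + -1 = 4) = 3 (attained at k = 0)
  C[1][2] = min over k of (A[1][0] + B[0][2] = 3 + 5 = 8, A[1][1] + B[1][2] = 10 + 1 = 11, A[1][2] + B[2][2] = 5 + -4 = 1) = 1 (attained at k = 2)
  C[2][0] = min over k of (A[2][0] + B[0][0] = 7 + -4 = 3, A[2][1] + B[1][0] = 6 + 9 = 15, A[2][2] + B[2][0] = -1 + -3 = -4) = -4 (attained at k = 2)
  C[2][1] = min over k of (A[2][0] + B[0][1] = 7 + 0 = 7, A[2][1] + B[1][1] = 6 + 4 = 10, A[2][2] + B[2][1] = -1 + -1 = -2) = -2 (attained at k = 2)
  C[2][2] = min over k of (A[2][0] + B[0][2] = 7 + 5 = 12, A[2][1] + B[1][2] = 6 + 1 = 7, A[2][2] + B[2][2] = -1 + -4 = -5) = -5 (attained at k = 2)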